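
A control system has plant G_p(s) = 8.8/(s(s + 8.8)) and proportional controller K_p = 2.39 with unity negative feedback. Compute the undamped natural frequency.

ω_n = 4.59 rad/s

1 + K_p·G_p(s) = 0 gives s² + 8.8s + 21.03 = 0.
Matching s² + 2ζω_n s + ω_n²: ω_n = √21.03 = 4.586 rad/s and 2ζω_n = 8.8, so ζ = 8.8/(2·4.586) = 0.959.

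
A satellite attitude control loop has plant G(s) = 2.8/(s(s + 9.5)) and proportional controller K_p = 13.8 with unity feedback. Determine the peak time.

The closed-loop denominator s² + 9.5s + 38.64 gives ω_n = √38.64 = 6.216 and ζ = 9.5/(2ω_n) = 0.7641.
Damped frequency ω_d = ω_n√(1−ζ²) = 4.01 rad/s, so peak time T_p = π/ω_d = 0.784 s.

T_p = 0.784 s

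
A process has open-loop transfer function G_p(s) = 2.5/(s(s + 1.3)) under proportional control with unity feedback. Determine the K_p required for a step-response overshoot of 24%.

From %OS = 100·exp(−πζ/√(1−ζ²)) = 24%, ζ = −ln(0.24)/√(π²+ln²(0.24)) = 0.4136.
Characteristic equation s² + 1.3s + 2.5K_p = 0 gives ζ = 1.3/(2√(2.5K_p)).
Setting ζ = 0.4136: √(2.5K_p) = 1.3/(2·0.4136) = 1.572, so K_p = 2.47/2.5 = 0.988.

K_p = 0.988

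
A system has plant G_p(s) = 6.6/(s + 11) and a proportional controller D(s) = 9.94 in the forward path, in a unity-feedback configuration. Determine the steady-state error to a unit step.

0.144

The loop is type 0. Static position error constant K_pos = D(0)·G_p(0) = 9.94·0.6 = 5.964.
Steady-state error to a unit step: e_ss = 1/(1+K_pos) = 1/6.964 = 0.144.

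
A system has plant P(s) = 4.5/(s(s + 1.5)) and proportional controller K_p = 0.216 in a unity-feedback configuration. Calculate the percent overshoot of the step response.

2.52%

The closed-loop denominator s² + 1.5s + 0.972 gives ω_n = √0.972 = 0.9859 and ζ = 1.5/(2ω_n) = 0.7607.
%OS = 100·exp(−πζ/√(1−ζ²)) = 100·exp(−π·0.7607/√0.4213) = 2.52%.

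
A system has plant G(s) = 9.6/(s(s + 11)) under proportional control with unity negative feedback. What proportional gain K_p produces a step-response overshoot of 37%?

From %OS = 100·exp(−πζ/√(1−ζ²)) = 37%, ζ = −ln(0.37)/√(π²+ln²(0.37)) = 0.3017.
Characteristic equation s² + 11s + 9.6K_p = 0 gives ζ = 11/(2√(9.6K_p)).
Setting ζ = 0.3017: √(9.6K_p) = 11/(2·0.3017) = 18.23, so K_p = 332.3/9.6 = 34.6.

K_p = 34.6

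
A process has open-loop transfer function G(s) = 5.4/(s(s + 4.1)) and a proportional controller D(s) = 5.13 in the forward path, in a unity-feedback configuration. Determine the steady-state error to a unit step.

The open loop D(s)G(s) has a pole at the origin (type 1), so the static position error constant is infinite and e_ss = 1/(1+∞) = 0.

0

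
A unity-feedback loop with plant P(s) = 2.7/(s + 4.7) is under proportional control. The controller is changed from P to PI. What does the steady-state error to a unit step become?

The integrator makes K_pos = lim_{s→0} C(s)G(s) infinite, so e_ss = 1/(1+K_pos) = 0.

0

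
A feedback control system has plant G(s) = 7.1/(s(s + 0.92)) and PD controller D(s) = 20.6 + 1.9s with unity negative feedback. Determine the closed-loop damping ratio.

Forward path: (20.6 + 1.9s)·7.1/(s(s+0.92)). The closed-loop characteristic equation is s² + (0.92 + 7.1·1.9)s + 7.1·20.6 = 0.
That is s² + 14.41s + 146.3 = 0, so ω_n = 12.09 rad/s and ζ = 14.41/(2·12.09) = 0.5958.

ζ = 0.596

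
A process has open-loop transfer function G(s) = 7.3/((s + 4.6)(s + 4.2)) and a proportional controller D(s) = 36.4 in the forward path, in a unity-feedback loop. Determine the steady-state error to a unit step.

The loop is type 0. Static position error constant K_pos = D(0)·G(0) = 36.4·0.3778 = 13.75.
Steady-state error to a unit step: e_ss = 1/(1+K_pos) = 1/14.75 = 0.0678.

0.0678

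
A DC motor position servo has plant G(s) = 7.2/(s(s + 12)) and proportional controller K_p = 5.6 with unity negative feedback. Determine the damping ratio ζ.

ζ = 0.945

The closed-loop denominator is s(s+12) + 5.6·7.2 = s² + 12s + 40.32.
Matching s² + 2ζω_n s + ω_n²: ω_n = √40.32 = 6.35 rad/s and 2ζω_n = 12, so ζ = 12/(2·6.35) = 0.945.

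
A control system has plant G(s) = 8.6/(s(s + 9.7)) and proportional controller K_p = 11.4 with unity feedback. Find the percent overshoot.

The closed-loop denominator s² + 9.7s + 98.04 gives ω_n = √98.04 = 9.902 and ζ = 9.7/(2ω_n) = 0.4898.
%OS = 100·exp(−πζ/√(1−ζ²)) = 100·exp(−π·0.4898/√0.7601) = 17.1%.

17.1%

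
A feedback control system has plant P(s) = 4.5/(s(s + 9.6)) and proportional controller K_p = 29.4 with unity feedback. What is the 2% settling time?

T_s ≈ 0.833 s

From 1 + K_pP(s) = 0: s² + 9.6s + 132.3 = 0 ⇒ ω_n = 11.5, ζ = 0.4173.
2% settling time T_s ≈ 4/(ζω_n) = 4/4.8 = 0.833 s.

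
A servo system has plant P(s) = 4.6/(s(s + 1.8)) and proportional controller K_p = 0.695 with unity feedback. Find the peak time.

T_p = 2.03 s

Closed-loop characteristic equation: s² + 1.8s + 3.197 = 0, so ω_n = 1.788 rad/s and ζ = 1.8/(2·1.788) = 0.5034.
Damped frequency ω_d = ω_n√(1−ζ²) = 1.545 rad/s, so peak time T_p = π/ω_d = 2.03 s.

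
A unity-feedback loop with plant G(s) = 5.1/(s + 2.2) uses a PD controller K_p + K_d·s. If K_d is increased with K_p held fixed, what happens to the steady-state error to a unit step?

unchanged

At s = 0 the derivative term contributes nothing: C(0) = K_p regardless of K_d, so K_pos = K_p·G(0) and e_ss are unchanged.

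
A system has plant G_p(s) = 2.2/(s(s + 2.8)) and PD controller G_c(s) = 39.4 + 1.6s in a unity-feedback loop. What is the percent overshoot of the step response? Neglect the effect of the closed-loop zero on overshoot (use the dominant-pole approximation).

32.2%

Forward path: (39.4 + 1.6s)·2.2/(s(s+2.8)). The closed-loop characteristic equation is s² + (2.8 + 2.2·1.6)s + 2.2·39.4 = 0.
That is s² + 6.32s + 86.68 = 0, so ω_n = 9.31 rad/s and ζ = 6.32/(2·9.31) = 0.3394.
%OS = 100·exp(−πζ/√(1−ζ²)) = 32.2%.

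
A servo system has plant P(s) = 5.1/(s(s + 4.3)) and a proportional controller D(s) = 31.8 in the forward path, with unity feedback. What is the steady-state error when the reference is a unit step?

The open loop D(s)P(s) has a pole at the origin (type 1), so the static position error constant is infinite and e_ss = 1/(1+∞) = 0.

0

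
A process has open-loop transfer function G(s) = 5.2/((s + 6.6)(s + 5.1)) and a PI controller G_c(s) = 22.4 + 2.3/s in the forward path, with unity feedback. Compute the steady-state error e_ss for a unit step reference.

The open loop G_c(s)G(s) has a pole at the origin (type 1), so the static position error constant is infinite and e_ss = 1/(1+∞) = 0.

0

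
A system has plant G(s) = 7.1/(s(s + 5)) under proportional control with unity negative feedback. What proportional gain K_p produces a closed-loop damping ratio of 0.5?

K_p = 3.52

Closed-loop characteristic equation: s² + 5s + K_p·7.1 = 0.
So ω_n = √(7.1K_p) and 2ζω_n = 5, giving ζ = 5/(2√(7.1K_p)).
Setting ζ = 0.5: √(7.1K_p) = 5/(2·0.5) = 5, so K_p = 25/7.1 = 3.52.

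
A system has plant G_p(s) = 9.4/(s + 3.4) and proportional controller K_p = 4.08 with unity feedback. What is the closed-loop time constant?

Closed-loop transfer function: T(s) = K_p·G_p(s)/(1 + K_p·G_p(s)) = 38.35/(s + 3.4 + 38.35) = 38.35/(s + 41.75).
Time constant τ = 1/41.75 = 0.024 s.

τ = 0.024 s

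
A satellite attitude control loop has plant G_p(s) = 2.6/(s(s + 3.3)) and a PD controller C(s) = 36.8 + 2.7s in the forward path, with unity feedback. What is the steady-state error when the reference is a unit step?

The open loop C(s)G_p(s) has a pole at the origin (type 1), so the static position error constant is infinite and e_ss = 1/(1+∞) = 0.

0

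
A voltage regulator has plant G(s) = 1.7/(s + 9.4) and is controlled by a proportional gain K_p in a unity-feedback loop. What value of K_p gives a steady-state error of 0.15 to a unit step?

Steady-state error for a unit step on this type-0 loop is 1/(1 + K_p·G(0)).
G(0) = 0.1809. Require 1/(1 + K_p·0.1809) = 0.15, so 1 + 0.1809·K_p = 6.667.
K_p = (6.667 − 1)/0.1809 = 31.3.

K_p = 31.3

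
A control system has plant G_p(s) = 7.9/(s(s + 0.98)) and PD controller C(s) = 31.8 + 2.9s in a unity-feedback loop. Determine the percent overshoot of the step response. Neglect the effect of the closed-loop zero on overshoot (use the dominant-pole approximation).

Forward path: (31.8 + 2.9s)·7.9/(s(s+0.98)). The closed-loop characteristic equation is s² + (0.98 + 7.9·2.9)s + 7.9·31.8 = 0.
That is s² + 23.89s + 251.2 = 0, so ω_n = 15.85 rad/s and ζ = 23.89/(2·15.85) = 0.7536.
%OS = 100·exp(−πζ/√(1−ζ²)) = 2.73%.

2.73%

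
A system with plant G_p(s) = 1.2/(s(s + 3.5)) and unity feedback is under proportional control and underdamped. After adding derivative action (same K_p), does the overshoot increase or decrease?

decrease

With PD the characteristic equation becomes s² + (a + K·K_d)s + K·K_p = 0; the damping term grows, ζ rises, overshoot falls.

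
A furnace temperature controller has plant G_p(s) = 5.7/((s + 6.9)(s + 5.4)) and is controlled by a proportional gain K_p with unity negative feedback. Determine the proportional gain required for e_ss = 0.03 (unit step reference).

K_p = 211

For a type-0 loop with proportional control, e_ss = 1/(1 + K_p·G_p(0)).
G_p(0) = 0.153. Require 1/(1 + K_p·0.153) = 0.03, so 1 + 0.153·K_p = 33.33.
K_p = (33.33 − 1)/0.153 = 211.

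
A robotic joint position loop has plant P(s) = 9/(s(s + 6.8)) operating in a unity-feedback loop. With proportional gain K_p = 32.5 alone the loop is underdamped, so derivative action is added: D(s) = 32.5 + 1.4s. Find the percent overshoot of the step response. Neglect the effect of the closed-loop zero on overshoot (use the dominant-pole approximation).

11.5%

Forward path: (32.5 + 1.4s)·9/(s(s+6.8)). The closed-loop characteristic equation is s² + (6.8 + 9·1.4)s + 9·32.5 = 0.
That is s² + 19.4s + 292.5 = 0, so ω_n = 17.1 rad/s and ζ = 19.4/(2·17.1) = 0.5672.
%OS = 100·exp(−πζ/√(1−ζ²)) = 11.5%.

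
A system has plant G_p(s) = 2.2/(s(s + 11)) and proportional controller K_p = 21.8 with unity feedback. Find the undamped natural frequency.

With unity feedback the closed-loop characteristic equation is s² + 11s + 21.8·2.2 = s² + 11s + 47.96 = 0.
Matching s² + 2ζω_n s + ω_n²: ω_n = √47.96 = 6.925 rad/s and 2ζω_n = 11, so ζ = 11/(2·6.925) = 0.794.

ω_n = 6.93 rad/s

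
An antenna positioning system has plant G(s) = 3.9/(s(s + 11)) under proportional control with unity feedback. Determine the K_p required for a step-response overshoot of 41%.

From %OS = 100·exp(−πζ/√(1−ζ²)) = 41%, ζ = −ln(0.41)/√(π²+ln²(0.41)) = 0.273.
Characteristic equation s² + 11s + 3.9K_p = 0 gives ζ = 11/(2√(3.9K_p)).
Setting ζ = 0.273: √(3.9K_p) = 11/(2·0.273) = 20.14, so K_p = 405.8/3.9 = 104.

K_p = 104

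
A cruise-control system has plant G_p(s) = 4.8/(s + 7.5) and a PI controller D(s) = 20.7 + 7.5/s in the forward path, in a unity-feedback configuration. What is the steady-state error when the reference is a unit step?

The open loop D(s)G_p(s) has a pole at the origin (type 1), so the static position error constant is infinite and e_ss = 1/(1+∞) = 0.

0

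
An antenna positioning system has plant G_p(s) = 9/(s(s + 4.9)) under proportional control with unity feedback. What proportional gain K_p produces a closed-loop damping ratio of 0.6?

K_p = 1.85

Closed-loop characteristic equation: s² + 4.9s + K_p·9 = 0.
So ω_n = √(9K_p) and 2ζω_n = 4.9, giving ζ = 4.9/(2√(9K_p)).
Setting ζ = 0.6: √(9K_p) = 4.9/(2·0.6) = 4.083, so K_p = 16.67/9 = 1.85.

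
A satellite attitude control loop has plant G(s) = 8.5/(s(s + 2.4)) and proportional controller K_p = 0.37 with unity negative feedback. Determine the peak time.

The closed-loop denominator s² + 2.4s + 3.145 gives ω_n = √3.145 = 1.773 and ζ = 2.4/(2ω_n) = 0.6767.
Damped frequency ω_d = ω_n√(1−ζ²) = 1.306 rad/s, so peak time T_p = π/ω_d = 2.41 s.

T_p = 2.41 s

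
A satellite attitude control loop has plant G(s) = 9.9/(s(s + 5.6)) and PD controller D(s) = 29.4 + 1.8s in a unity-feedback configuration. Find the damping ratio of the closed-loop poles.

ζ = 0.686

Forward path: (29.4 + 1.8s)·9.9/(s(s+5.6)). The closed-loop characteristic equation is s² + (5.6 + 9.9·1.8)s + 9.9·29.4 = 0.
That is s² + 23.42s + 291.1 = 0, so ω_n = 17.06 rad/s and ζ = 23.42/(2·17.06) = 0.6864.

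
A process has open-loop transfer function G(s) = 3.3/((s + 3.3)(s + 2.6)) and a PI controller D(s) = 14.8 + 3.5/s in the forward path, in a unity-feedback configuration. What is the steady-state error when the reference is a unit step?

The open loop D(s)G(s) has a pole at the origin (type 1), so the static position error constant is infinite and e_ss = 1/(1+∞) = 0.

0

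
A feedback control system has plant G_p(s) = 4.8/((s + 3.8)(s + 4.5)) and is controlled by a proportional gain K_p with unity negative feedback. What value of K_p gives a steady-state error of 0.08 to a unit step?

The loop is type 0, so e_ss(step) = 1/(1 + K_pos) with K_pos = K_p·G_p(0).
G_p(0) = 0.2807. Require 1/(1 + K_p·0.2807) = 0.08, so 1 + 0.2807·K_p = 12.5.
K_p = (12.5 − 1)/0.2807 = 41.

K_p = 41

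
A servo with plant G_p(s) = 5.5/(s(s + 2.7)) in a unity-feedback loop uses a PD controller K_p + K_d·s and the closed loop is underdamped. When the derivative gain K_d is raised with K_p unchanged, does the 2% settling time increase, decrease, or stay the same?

decrease

Characteristic equation s² + (2.7 + 5.5K_d)s + 5.5K_p = 0: raising K_d increases ζω_n = (2.7+5.5K_d)/2 while the loop stays underdamped, so T_s ≈ 4/(ζω_n) decreases.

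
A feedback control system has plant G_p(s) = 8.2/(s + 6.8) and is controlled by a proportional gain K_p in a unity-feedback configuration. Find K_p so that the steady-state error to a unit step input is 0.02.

K_p = 40.6

The loop is type 0, so e_ss(step) = 1/(1 + K_pos) with K_pos = K_p·G_p(0).
G_p(0) = 1.206. Require 1/(1 + K_p·1.206) = 0.02, so 1 + 1.206·K_p = 50.
K_p = (50 − 1)/1.206 = 40.6.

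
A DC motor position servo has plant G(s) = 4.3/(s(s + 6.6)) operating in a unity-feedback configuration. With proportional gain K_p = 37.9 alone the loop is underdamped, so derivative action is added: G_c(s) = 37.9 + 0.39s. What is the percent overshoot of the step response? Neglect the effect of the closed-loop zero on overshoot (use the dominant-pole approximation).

Forward path: (37.9 + 0.39s)·4.3/(s(s+6.6)). The closed-loop characteristic equation is s² + (6.6 + 4.3·0.39)s + 4.3·37.9 = 0.
That is s² + 8.277s + 163 = 0, so ω_n = 12.77 rad/s and ζ = 8.277/(2·12.77) = 0.3242.
%OS = 100·exp(−πζ/√(1−ζ²)) = 34.1%.

34.1%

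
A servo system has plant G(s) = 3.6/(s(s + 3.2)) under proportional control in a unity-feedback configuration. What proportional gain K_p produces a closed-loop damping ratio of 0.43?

K_p = 3.85

Closed-loop characteristic equation: s² + 3.2s + K_p·3.6 = 0.
So ω_n = √(3.6K_p) and 2ζω_n = 3.2, giving ζ = 3.2/(2√(3.6K_p)).
Setting ζ = 0.43: √(3.6K_p) = 3.2/(2·0.43) = 3.721, so K_p = 13.85/3.6 = 3.85.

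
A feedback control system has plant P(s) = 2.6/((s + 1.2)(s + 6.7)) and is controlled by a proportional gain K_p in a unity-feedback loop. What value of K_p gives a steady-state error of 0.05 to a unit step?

K_p = 58.8

For a type-0 loop with proportional control, e_ss = 1/(1 + K_p·P(0)).
P(0) = 0.3234. Require 1/(1 + K_p·0.3234) = 0.05, so 1 + 0.3234·K_p = 20.
K_p = (20 − 1)/0.3234 = 58.8.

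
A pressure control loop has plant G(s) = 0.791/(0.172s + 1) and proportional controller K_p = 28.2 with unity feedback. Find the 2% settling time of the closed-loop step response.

Closed loop: T(s) = K_p·G/(1+K_p·G) = 22.31/(0.172s + 1 + 22.31), with pole at s = −(1 + 22.31)/0.172 = −135.5.
τ = 1/135.5 = 0.00738 s, so 2% settling time ≈ 4τ = 0.0295 s.

T_s ≈ 0.0295 s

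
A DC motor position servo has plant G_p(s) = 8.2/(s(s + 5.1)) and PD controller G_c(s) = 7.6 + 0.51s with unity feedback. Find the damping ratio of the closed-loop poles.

Forward path: (7.6 + 0.51s)·8.2/(s(s+5.1)). The closed-loop characteristic equation is s² + (5.1 + 8.2·0.51)s + 8.2·7.6 = 0.
That is s² + 9.282s + 62.32 = 0, so ω_n = 7.894 rad/s and ζ = 9.282/(2·7.894) = 0.5879.

ζ = 0.588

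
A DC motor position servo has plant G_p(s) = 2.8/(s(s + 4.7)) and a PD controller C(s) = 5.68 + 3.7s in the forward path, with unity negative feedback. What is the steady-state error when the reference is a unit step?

The open loop C(s)G_p(s) has a pole at the origin (type 1), so the static position error constant is infinite and e_ss = 1/(1+∞) = 0.

0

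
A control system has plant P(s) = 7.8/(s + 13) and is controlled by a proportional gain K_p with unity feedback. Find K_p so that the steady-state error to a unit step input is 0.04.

K_p = 40

Steady-state error for a unit step on this type-0 loop is 1/(1 + K_p·P(0)).
P(0) = 0.6. Require 1/(1 + K_p·0.6) = 0.04, so 1 + 0.6·K_p = 25.
K_p = (25 − 1)/0.6 = 40.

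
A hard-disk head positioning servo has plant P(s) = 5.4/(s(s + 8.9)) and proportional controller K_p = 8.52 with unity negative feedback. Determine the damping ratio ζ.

1 + K_p·P(s) = 0 gives s² + 8.9s + 46.01 = 0.
Matching s² + 2ζω_n s + ω_n²: ω_n = √46.01 = 6.783 rad/s and 2ζω_n = 8.9, so ζ = 8.9/(2·6.783) = 0.656.

ζ = 0.656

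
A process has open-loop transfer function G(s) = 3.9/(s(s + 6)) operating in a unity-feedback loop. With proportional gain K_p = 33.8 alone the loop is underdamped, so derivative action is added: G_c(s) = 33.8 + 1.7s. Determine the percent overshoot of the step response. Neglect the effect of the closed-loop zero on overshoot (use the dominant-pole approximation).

Forward path: (33.8 + 1.7s)·3.9/(s(s+6)). The closed-loop characteristic equation is s² + (6 + 3.9·1.7)s + 3.9·33.8 = 0.
That is s² + 12.63s + 131.8 = 0, so ω_n = 11.48 rad/s and ζ = 12.63/(2·11.48) = 0.55.
%OS = 100·exp(−πζ/√(1−ζ²)) = 12.6%.

12.6%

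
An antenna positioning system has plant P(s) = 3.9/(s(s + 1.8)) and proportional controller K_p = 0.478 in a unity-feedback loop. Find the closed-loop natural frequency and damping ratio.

With unity feedback the closed-loop characteristic equation is s² + 1.8s + 0.478·3.9 = s² + 1.8s + 1.864 = 0.
Matching s² + 2ζω_n s + ω_n²: ω_n = √1.864 = 1.365 rad/s and 2ζω_n = 1.8, so ζ = 1.8/(2·1.365) = 0.659.

ω_n = 1.37 rad/s, ζ = 0.659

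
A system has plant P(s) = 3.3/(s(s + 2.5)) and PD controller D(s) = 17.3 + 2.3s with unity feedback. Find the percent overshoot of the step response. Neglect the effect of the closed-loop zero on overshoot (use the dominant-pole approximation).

Forward path: (17.3 + 2.3s)·3.3/(s(s+2.5)). The closed-loop characteristic equation is s² + (2.5 + 3.3·2.3)s + 3.3·17.3 = 0.
That is s² + 10.09s + 57.09 = 0, so ω_n = 7.556 rad/s and ζ = 10.09/(2·7.556) = 0.6677.
%OS = 100·exp(−πζ/√(1−ζ²)) = 5.97%.

5.97%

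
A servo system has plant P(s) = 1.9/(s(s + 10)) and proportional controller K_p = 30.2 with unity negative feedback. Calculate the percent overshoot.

Closed-loop characteristic equation: s² + 10s + 57.38 = 0, so ω_n = 7.575 rad/s and ζ = 10/(2·7.575) = 0.6601.
%OS = 100·exp(−πζ/√(1−ζ²)) = 100·exp(−π·0.6601/√0.5643) = 6.33%.

6.33%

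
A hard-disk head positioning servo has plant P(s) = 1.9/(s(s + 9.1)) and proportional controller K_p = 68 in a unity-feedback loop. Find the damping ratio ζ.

ζ = 0.4

With unity feedback the closed-loop characteristic equation is s² + 9.1s + 68·1.9 = s² + 9.1s + 129.2 = 0.
So ω_n² = 129.2 ⇒ ω_n = 11.37 rad/s, and ζ = 9.1/(2ω_n) = 0.4.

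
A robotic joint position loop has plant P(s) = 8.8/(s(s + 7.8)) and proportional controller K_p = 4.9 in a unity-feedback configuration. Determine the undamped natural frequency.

1 + K_p·P(s) = 0 gives s² + 7.8s + 43.12 = 0.
So ω_n² = 43.12 ⇒ ω_n = 6.567 rad/s, and ζ = 7.8/(2ω_n) = 0.594.

ω_n = 6.57 rad/s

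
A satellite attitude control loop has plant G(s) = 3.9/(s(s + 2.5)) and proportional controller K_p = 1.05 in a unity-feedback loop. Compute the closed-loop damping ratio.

ζ = 0.618

With unity feedback the closed-loop characteristic equation is s² + 2.5s + 1.05·3.9 = s² + 2.5s + 4.095 = 0.
Matching s² + 2ζω_n s + ω_n²: ω_n = √4.095 = 2.024 rad/s and 2ζω_n = 2.5, so ζ = 2.5/(2·2.024) = 0.618.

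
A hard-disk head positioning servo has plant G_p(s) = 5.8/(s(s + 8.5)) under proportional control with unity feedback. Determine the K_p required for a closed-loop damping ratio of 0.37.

Closed-loop characteristic equation: s² + 8.5s + K_p·5.8 = 0.
So ω_n = √(5.8K_p) and 2ζω_n = 8.5, giving ζ = 8.5/(2√(5.8K_p)).
Setting ζ = 0.37: √(5.8K_p) = 8.5/(2·0.37) = 11.49, so K_p = 131.9/5.8 = 22.7.

K_p = 22.7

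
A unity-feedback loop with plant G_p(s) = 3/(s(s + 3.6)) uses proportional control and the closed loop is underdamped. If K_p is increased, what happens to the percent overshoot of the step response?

ζ = 3.6/(2√(3K_p)) decreases as K_p grows; lower damping means more overshoot.

increase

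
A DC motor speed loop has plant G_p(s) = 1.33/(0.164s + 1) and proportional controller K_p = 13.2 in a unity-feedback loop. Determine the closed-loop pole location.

s = -113.1

Closed loop: T(s) = K_p·G_p/(1+K_p·G_p) = 17.56/(0.164s + 1 + 17.56), with pole at s = −(1 + 17.56)/0.164 = −113.1.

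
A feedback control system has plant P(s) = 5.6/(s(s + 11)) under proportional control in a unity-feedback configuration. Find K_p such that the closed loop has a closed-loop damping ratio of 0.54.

K_p = 18.5

Closed-loop characteristic equation: s² + 11s + K_p·5.6 = 0.
So ω_n = √(5.6K_p) and 2ζω_n = 11, giving ζ = 11/(2√(5.6K_p)).
Setting ζ = 0.54: √(5.6K_p) = 11/(2·0.54) = 10.19, so K_p = 103.7/5.6 = 18.5.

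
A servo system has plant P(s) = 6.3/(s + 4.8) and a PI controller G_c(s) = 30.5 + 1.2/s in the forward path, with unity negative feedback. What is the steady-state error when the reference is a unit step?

0

The open loop G_c(s)P(s) has a pole at the origin (type 1), so the static position error constant is infinite and e_ss = 1/(1+∞) = 0.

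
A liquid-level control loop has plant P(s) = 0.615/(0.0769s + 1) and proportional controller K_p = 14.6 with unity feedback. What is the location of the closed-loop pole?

s = -129.8

Closed loop: T(s) = K_p·P/(1+K_p·P) = 8.979/(0.0769s + 1 + 8.979), with pole at s = −(1 + 8.979)/0.0769 = −129.8.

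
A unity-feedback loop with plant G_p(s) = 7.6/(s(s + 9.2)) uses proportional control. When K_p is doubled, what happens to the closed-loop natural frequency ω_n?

ω_n = √(7.6·K_p), which grows with K_p.

increase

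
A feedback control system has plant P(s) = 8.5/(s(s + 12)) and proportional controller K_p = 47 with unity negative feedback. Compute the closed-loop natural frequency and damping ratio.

The closed-loop denominator is s(s+12) + 47·8.5 = s² + 12s + 399.5.
So ω_n² = 399.5 ⇒ ω_n = 19.99 rad/s, and ζ = 12/(2ω_n) = 0.3.

ω_n = 20 rad/s, ζ = 0.3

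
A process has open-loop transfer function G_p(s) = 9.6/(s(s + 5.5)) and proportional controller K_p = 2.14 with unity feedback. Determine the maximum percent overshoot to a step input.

9.09%

Closed-loop characteristic equation: s² + 5.5s + 20.54 = 0, so ω_n = 4.533 rad/s and ζ = 5.5/(2·4.533) = 0.6067.
%OS = 100·exp(−πζ/√(1−ζ²)) = 100·exp(−π·0.6067/√0.6319) = 9.09%.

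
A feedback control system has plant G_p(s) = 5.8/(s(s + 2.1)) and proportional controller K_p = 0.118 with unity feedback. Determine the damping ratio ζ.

ζ = 1.27

1 + K_p·G_p(s) = 0 gives s² + 2.1s + 0.6844 = 0.
Matching s² + 2ζω_n s + ω_n²: ω_n = √0.6844 = 0.8273 rad/s and 2ζω_n = 2.1, so ζ = 2.1/(2·0.8273) = 1.27.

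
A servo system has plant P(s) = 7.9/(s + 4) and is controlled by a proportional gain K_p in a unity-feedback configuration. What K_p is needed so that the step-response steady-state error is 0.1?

For a type-0 loop with proportional control, e_ss = 1/(1 + K_p·P(0)).
P(0) = 1.975. Require 1/(1 + K_p·1.975) = 0.1, so 1 + 1.975·K_p = 10.
K_p = (10 − 1)/1.975 = 4.56.

K_p = 4.56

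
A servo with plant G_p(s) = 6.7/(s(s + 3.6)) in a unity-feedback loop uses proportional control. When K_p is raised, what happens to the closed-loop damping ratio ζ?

decrease

ζ = 3.6/(2√(6.7K_p)); increasing K_p raises the denominator, so ζ falls.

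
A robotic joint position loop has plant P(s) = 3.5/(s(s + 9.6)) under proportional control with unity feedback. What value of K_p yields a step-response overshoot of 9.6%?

K_p = 18.4

From %OS = 100·exp(−πζ/√(1−ζ²)) = 9.6%, ζ = −ln(0.096)/√(π²+ln²(0.096)) = 0.5979.
Characteristic equation s² + 9.6s + 3.5K_p = 0 gives ζ = 9.6/(2√(3.5K_p)).
Setting ζ = 0.5979: √(3.5K_p) = 9.6/(2·0.5979) = 8.028, so K_p = 64.45/3.5 = 18.4.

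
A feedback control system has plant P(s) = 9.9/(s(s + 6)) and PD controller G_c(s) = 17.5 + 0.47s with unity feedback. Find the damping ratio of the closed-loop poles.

ζ = 0.405

Forward path: (17.5 + 0.47s)·9.9/(s(s+6)). The closed-loop characteristic equation is s² + (6 + 9.9·0.47)s + 9.9·17.5 = 0.
That is s² + 10.65s + 173.2 = 0, so ω_n = 13.16 rad/s and ζ = 10.65/(2·13.16) = 0.4047.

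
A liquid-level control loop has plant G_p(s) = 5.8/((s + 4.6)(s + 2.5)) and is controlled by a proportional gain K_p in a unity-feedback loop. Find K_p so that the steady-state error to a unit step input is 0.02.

For a type-0 loop with proportional control, e_ss = 1/(1 + K_p·G_p(0)).
G_p(0) = 0.5043. Require 1/(1 + K_p·0.5043) = 0.02, so 1 + 0.5043·K_p = 50.
K_p = (50 − 1)/0.5043 = 97.2.

K_p = 97.2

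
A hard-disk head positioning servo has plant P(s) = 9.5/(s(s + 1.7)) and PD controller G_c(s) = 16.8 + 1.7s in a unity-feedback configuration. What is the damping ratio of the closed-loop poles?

ζ = 0.706

Forward path: (16.8 + 1.7s)·9.5/(s(s+1.7)). The closed-loop characteristic equation is s² + (1.7 + 9.5·1.7)s + 9.5·16.8 = 0.
That is s² + 17.85s + 159.6 = 0, so ω_n = 12.63 rad/s and ζ = 17.85/(2·12.63) = 0.7065.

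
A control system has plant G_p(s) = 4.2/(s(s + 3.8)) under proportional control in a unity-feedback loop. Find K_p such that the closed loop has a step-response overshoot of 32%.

From %OS = 100·exp(−πζ/√(1−ζ²)) = 32%, ζ = −ln(0.32)/√(π²+ln²(0.32)) = 0.341.
Characteristic equation s² + 3.8s + 4.2K_p = 0 gives ζ = 3.8/(2√(4.2K_p)).
Setting ζ = 0.341: √(4.2K_p) = 3.8/(2·0.341) = 5.573, so K_p = 31.05/4.2 = 7.39.

K_p = 7.39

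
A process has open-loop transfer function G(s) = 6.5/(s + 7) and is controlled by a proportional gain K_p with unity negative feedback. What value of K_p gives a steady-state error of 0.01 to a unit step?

For a type-0 loop with proportional control, e_ss = 1/(1 + K_p·G(0)).
G(0) = 0.9286. Require 1/(1 + K_p·0.9286) = 0.01, so 1 + 0.9286·K_p = 100.
K_p = (100 − 1)/0.9286 = 107.

K_p = 107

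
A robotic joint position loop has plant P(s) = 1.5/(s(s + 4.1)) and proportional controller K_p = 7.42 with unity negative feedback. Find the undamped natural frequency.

ω_n = 3.34 rad/s

With unity feedback the closed-loop characteristic equation is s² + 4.1s + 7.42·1.5 = s² + 4.1s + 11.13 = 0.
Matching s² + 2ζω_n s + ω_n²: ω_n = √11.13 = 3.336 rad/s and 2ζω_n = 4.1, so ζ = 4.1/(2·3.336) = 0.614.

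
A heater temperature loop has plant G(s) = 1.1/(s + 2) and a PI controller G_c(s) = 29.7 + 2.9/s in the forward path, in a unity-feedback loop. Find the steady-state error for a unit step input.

0

The open loop G_c(s)G(s) has a pole at the origin (type 1), so the static position error constant is infinite and e_ss = 1/(1+∞) = 0.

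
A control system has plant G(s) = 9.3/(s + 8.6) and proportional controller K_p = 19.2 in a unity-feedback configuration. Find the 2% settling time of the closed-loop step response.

Closed-loop transfer function: T(s) = K_p·G(s)/(1 + K_p·G(s)) = 178.6/(s + 8.6 + 178.6) = 178.6/(s + 187.2).
Time constant τ = 1/187.2 = 0.005343 s, so the 2% settling time is about 4τ = 0.0214 s.

T_s ≈ 0.0214 s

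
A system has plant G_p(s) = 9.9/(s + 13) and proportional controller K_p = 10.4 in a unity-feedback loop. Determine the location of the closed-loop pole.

Closed-loop transfer function: T(s) = K_p·G_p(s)/(1 + K_p·G_p(s)) = 103/(s + 13 + 103) = 103/(s + 116).
The closed-loop pole is at s = −116.

s = -116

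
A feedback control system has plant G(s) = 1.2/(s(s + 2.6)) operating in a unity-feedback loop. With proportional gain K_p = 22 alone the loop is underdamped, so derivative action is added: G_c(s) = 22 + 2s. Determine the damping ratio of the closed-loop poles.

ζ = 0.487

Forward path: (22 + 2s)·1.2/(s(s+2.6)). The closed-loop characteristic equation is s² + (2.6 + 1.2·2)s + 1.2·22 = 0.
That is s² + 5s + 26.4 = 0, so ω_n = 5.138 rad/s and ζ = 5/(2·5.138) = 0.4866.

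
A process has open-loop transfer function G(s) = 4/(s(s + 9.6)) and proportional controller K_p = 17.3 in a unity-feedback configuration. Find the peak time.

T_p = 0.462 s

From 1 + K_pG(s) = 0: s² + 9.6s + 69.2 = 0 ⇒ ω_n = 8.319, ζ = 0.577.
Damped frequency ω_d = ω_n√(1−ζ²) = 6.794 rad/s, so peak time T_p = π/ω_d = 0.462 s.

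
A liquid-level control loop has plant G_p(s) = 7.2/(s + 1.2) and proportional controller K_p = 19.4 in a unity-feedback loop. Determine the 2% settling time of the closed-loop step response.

T_s ≈ 0.0284 s

Closed-loop transfer function: T(s) = K_p·G_p(s)/(1 + K_p·G_p(s)) = 139.7/(s + 1.2 + 139.7) = 139.7/(s + 140.9).
Time constant τ = 1/140.9 = 0.007098 s, so the 2% settling time is about 4τ = 0.0284 s.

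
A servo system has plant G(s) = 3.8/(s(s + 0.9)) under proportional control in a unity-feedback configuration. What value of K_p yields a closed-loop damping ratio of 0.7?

K_p = 0.109

Closed-loop characteristic equation: s² + 0.9s + K_p·3.8 = 0.
So ω_n = √(3.8K_p) and 2ζω_n = 0.9, giving ζ = 0.9/(2√(3.8K_p)).
Setting ζ = 0.7: √(3.8K_p) = 0.9/(2·0.7) = 0.6429, so K_p = 0.4133/3.8 = 0.109.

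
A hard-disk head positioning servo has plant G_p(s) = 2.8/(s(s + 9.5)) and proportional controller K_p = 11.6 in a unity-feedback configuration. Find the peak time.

T_p = 0.998 s

The closed-loop denominator s² + 9.5s + 32.48 gives ω_n = √32.48 = 5.699 and ζ = 9.5/(2ω_n) = 0.8335.
Damped frequency ω_d = ω_n√(1−ζ²) = 3.149 rad/s, so peak time T_p = π/ω_d = 0.998 s.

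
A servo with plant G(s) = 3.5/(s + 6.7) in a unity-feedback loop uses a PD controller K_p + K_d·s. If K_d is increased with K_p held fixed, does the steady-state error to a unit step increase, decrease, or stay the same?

K_d affects only the transient (the s-coefficient); the DC loop gain, and hence e_ss, depends only on K_p.

unchanged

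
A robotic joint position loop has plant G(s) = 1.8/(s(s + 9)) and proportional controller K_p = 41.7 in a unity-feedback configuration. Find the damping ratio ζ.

The closed-loop denominator is s(s+9) + 41.7·1.8 = s² + 9s + 75.06.
Matching s² + 2ζω_n s + ω_n²: ω_n = √75.06 = 8.664 rad/s and 2ζω_n = 9, so ζ = 9/(2·8.664) = 0.519.

ζ = 0.519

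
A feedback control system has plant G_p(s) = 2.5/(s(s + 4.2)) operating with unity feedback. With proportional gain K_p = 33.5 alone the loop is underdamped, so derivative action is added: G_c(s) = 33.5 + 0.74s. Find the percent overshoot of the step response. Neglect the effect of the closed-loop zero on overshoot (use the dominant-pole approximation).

33.3%

Forward path: (33.5 + 0.74s)·2.5/(s(s+4.2)). The closed-loop characteristic equation is s² + (4.2 + 2.5·0.74)s + 2.5·33.5 = 0.
That is s² + 6.05s + 83.75 = 0, so ω_n = 9.152 rad/s and ζ = 6.05/(2·9.152) = 0.3305.
%OS = 100·exp(−πζ/√(1−ζ²)) = 33.3%.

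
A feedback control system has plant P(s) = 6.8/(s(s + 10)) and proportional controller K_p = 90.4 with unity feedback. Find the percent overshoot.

Closed-loop characteristic equation: s² + 10s + 614.7 = 0, so ω_n = 24.79 rad/s and ζ = 10/(2·24.79) = 0.2017.
%OS = 100·exp(−πζ/√(1−ζ²)) = 100·exp(−π·0.2017/√0.9593) = 52.4%.

52.4%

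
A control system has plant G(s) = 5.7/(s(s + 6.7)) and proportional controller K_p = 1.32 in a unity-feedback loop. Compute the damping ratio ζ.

ζ = 1.22

With unity feedback the closed-loop characteristic equation is s² + 6.7s + 1.32·5.7 = s² + 6.7s + 7.524 = 0.
So ω_n² = 7.524 ⇒ ω_n = 2.743 rad/s, and ζ = 6.7/(2ω_n) = 1.22.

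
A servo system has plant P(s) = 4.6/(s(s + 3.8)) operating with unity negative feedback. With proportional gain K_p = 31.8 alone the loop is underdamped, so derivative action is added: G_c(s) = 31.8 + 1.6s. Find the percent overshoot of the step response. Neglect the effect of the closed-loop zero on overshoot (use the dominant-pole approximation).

19.5%

Forward path: (31.8 + 1.6s)·4.6/(s(s+3.8)). The closed-loop characteristic equation is s² + (3.8 + 4.6·1.6)s + 4.6·31.8 = 0.
That is s² + 11.16s + 146.3 = 0, so ω_n = 12.09 rad/s and ζ = 11.16/(2·12.09) = 0.4614.
%OS = 100·exp(−πζ/√(1−ζ²)) = 19.5%.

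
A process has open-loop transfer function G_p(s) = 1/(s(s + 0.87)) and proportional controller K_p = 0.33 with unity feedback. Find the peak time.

From 1 + K_pG_p(s) = 0: s² + 0.87s + 0.33 = 0 ⇒ ω_n = 0.5745, ζ = 0.7572.
Damped frequency ω_d = ω_n√(1−ζ²) = 0.3752 rad/s, so peak time T_p = π/ω_d = 8.37 s.

T_p = 8.37 s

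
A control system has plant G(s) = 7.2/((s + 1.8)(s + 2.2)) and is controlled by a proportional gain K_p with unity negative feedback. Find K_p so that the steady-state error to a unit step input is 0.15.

K_p = 3.12

Steady-state error for a unit step on this type-0 loop is 1/(1 + K_p·G(0)).
G(0) = 1.818. Require 1/(1 + K_p·1.818) = 0.15, so 1 + 1.818·K_p = 6.667.
K_p = (6.667 − 1)/1.818 = 3.12.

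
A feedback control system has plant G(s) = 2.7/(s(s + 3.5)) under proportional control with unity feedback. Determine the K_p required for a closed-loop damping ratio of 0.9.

K_p = 1.4

Closed-loop characteristic equation: s² + 3.5s + K_p·2.7 = 0.
So ω_n = √(2.7K_p) and 2ζω_n = 3.5, giving ζ = 3.5/(2√(2.7K_p)).
Setting ζ = 0.9: √(2.7K_p) = 3.5/(2·0.9) = 1.944, so K_p = 3.781/2.7 = 1.4.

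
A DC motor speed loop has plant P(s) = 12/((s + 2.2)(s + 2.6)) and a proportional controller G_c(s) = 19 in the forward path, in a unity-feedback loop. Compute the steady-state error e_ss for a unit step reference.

The loop is type 0. Static position error constant K_pos = G_c(0)·P(0) = 19·2.098 = 39.86.
Steady-state error to a unit step: e_ss = 1/(1+K_pos) = 1/40.86 = 0.0245.

0.0245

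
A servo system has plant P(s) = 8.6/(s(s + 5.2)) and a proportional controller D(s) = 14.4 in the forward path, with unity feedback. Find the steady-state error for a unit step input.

0

The open loop D(s)P(s) has a pole at the origin (type 1), so the static position error constant is infinite and e_ss = 1/(1+∞) = 0.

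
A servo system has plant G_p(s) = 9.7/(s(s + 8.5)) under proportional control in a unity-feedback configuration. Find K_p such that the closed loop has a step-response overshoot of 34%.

From %OS = 100·exp(−πζ/√(1−ζ²)) = 34%, ζ = −ln(0.34)/√(π²+ln²(0.34)) = 0.3248.
Characteristic equation s² + 8.5s + 9.7K_p = 0 gives ζ = 8.5/(2√(9.7K_p)).
Setting ζ = 0.3248: √(9.7K_p) = 8.5/(2·0.3248) = 13.09, so K_p = 171.2/9.7 = 17.7.

K_p = 17.7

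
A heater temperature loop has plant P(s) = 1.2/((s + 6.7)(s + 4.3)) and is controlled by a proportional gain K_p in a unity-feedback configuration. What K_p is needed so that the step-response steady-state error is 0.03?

For a type-0 loop with proportional control, e_ss = 1/(1 + K_p·P(0)).
P(0) = 0.04165. Require 1/(1 + K_p·0.04165) = 0.03, so 1 + 0.04165·K_p = 33.33.
K_p = (33.33 − 1)/0.04165 = 776.

K_p = 776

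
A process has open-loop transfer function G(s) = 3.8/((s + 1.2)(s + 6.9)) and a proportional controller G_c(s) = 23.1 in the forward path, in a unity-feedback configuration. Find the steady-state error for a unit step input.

The loop is type 0. Static position error constant K_pos = G_c(0)·G(0) = 23.1·0.4589 = 10.6.
Steady-state error to a unit step: e_ss = 1/(1+K_pos) = 1/11.6 = 0.0862.

0.0862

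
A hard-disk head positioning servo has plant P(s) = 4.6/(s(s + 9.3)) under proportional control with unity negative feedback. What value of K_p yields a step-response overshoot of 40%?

K_p = 60

From %OS = 100·exp(−πζ/√(1−ζ²)) = 40%, ζ = −ln(0.4)/√(π²+ln²(0.4)) = 0.28.
Characteristic equation s² + 9.3s + 4.6K_p = 0 gives ζ = 9.3/(2√(4.6K_p)).
Setting ζ = 0.28: √(4.6K_p) = 9.3/(2·0.28) = 16.61, so K_p = 275.8/4.6 = 60.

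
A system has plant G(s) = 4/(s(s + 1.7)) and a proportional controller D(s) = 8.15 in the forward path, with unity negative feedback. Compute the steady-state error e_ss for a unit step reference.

The open loop D(s)G(s) has a pole at the origin (type 1), so the static position error constant is infinite and e_ss = 1/(1+∞) = 0.

0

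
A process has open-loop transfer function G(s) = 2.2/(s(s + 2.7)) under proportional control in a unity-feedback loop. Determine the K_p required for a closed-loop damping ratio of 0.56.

Closed-loop characteristic equation: s² + 2.7s + K_p·2.2 = 0.
So ω_n = √(2.2K_p) and 2ζω_n = 2.7, giving ζ = 2.7/(2√(2.2K_p)).
Setting ζ = 0.56: √(2.2K_p) = 2.7/(2·0.56) = 2.411, so K_p = 5.812/2.2 = 2.64.

K_p = 2.64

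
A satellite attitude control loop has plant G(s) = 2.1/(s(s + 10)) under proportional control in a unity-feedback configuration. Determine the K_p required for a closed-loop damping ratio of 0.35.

K_p = 97.2

Closed-loop characteristic equation: s² + 10s + K_p·2.1 = 0.
So ω_n = √(2.1K_p) and 2ζω_n = 10, giving ζ = 10/(2√(2.1K_p)).
Setting ζ = 0.35: √(2.1K_p) = 10/(2·0.35) = 14.29, so K_p = 204.1/2.1 = 97.2.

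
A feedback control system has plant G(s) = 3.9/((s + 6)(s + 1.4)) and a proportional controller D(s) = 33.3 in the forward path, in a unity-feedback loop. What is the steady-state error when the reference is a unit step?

The loop is type 0. Static position error constant K_pos = D(0)·G(0) = 33.3·0.4643 = 15.46.
Steady-state error to a unit step: e_ss = 1/(1+K_pos) = 1/16.46 = 0.0608.

0.0608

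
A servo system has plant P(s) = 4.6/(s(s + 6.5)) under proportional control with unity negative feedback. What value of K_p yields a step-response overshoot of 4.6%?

From %OS = 100·exp(−πζ/√(1−ζ²)) = 4.6%, ζ = −ln(0.046)/√(π²+ln²(0.046)) = 0.7.
Characteristic equation s² + 6.5s + 4.6K_p = 0 gives ζ = 6.5/(2√(4.6K_p)).
Setting ζ = 0.7: √(4.6K_p) = 6.5/(2·0.7) = 4.643, so K_p = 21.56/4.6 = 4.69.

K_p = 4.69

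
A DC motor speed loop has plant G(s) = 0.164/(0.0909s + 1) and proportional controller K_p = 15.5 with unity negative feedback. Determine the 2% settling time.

Closed loop: T(s) = K_p·G/(1+K_p·G) = 2.542/(0.0909s + 1 + 2.542), with pole at s = −(1 + 2.542)/0.0909 = −38.97.
τ = 1/38.97 = 0.02566 s, so 2% settling time ≈ 4τ = 0.103 s.

T_s ≈ 0.103 s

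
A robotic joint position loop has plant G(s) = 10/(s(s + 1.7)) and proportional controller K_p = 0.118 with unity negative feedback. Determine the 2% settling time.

T_s ≈ 4.71 s

Closed-loop characteristic equation: s² + 1.7s + 1.18 = 0, so ω_n = 1.086 rad/s and ζ = 1.7/(2·1.086) = 0.7825.
2% settling time T_s ≈ 4/(ζω_n) = 4/0.85 = 4.71 s.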